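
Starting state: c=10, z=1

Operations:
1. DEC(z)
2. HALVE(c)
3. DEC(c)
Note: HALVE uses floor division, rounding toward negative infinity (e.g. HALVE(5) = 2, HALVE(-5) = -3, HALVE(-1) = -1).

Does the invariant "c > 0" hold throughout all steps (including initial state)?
Yes

The invariant holds at every step.

State at each step:
Initial: c=10, z=1
After step 1: c=10, z=0
After step 2: c=5, z=0
After step 3: c=4, z=0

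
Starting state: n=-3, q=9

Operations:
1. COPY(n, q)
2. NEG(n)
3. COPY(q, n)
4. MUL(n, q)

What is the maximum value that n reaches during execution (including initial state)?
81

Values of n at each step:
Initial: n = -3
After step 1: n = 9
After step 2: n = -9
After step 3: n = -9
After step 4: n = 81 ← maximum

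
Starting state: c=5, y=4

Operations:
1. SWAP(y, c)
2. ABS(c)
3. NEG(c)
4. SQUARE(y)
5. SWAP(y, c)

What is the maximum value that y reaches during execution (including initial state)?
25

Values of y at each step:
Initial: y = 4
After step 1: y = 5
After step 2: y = 5
After step 3: y = 5
After step 4: y = 25 ← maximum
After step 5: y = -4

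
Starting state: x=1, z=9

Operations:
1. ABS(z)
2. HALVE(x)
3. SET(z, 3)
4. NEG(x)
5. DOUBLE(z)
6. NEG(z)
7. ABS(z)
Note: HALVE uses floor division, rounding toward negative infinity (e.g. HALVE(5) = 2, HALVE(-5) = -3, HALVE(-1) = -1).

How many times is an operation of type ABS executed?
2

Counting ABS operations:
Step 1: ABS(z) ← ABS
Step 7: ABS(z) ← ABS
Total: 2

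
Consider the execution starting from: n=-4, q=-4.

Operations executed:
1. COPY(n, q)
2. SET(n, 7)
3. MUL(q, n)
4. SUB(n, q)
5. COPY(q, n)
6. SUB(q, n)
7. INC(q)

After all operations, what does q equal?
q = 1

Tracing execution:
Step 1: COPY(n, q) → q = -4
Step 2: SET(n, 7) → q = -4
Step 3: MUL(q, n) → q = -28
Step 4: SUB(n, q) → q = -28
Step 5: COPY(q, n) → q = 35
Step 6: SUB(q, n) → q = 0
Step 7: INC(q) → q = 1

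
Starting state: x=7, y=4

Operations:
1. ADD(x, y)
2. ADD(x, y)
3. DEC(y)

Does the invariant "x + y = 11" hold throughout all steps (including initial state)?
No, violated after step 1

The invariant is violated after step 1.

State at each step:
Initial: x=7, y=4
After step 1: x=11, y=4
After step 2: x=15, y=4
After step 3: x=15, y=3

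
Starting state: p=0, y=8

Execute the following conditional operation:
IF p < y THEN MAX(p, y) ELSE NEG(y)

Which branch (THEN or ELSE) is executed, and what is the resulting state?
Branch: THEN, Final state: p=8, y=8

Evaluating condition: p < y
p = 0, y = 8
Condition is True, so THEN branch executes
After MAX(p, y): p=8, y=8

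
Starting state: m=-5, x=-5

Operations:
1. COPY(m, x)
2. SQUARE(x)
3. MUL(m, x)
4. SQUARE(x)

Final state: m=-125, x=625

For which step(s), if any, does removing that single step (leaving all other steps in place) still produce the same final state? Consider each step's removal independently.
Step(s) 1

Testing removal of each single step:
Without step 1: final = m=-125, x=625 (same)
Without step 2: final = m=25, x=25 (different)
Without step 3: final = m=-5, x=625 (different)
Without step 4: final = m=-125, x=25 (different)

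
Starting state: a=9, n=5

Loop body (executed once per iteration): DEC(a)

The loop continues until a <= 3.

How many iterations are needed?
6

Tracing iterations:
Initial: a=9, n=5
After iteration 1: a=8, n=5
After iteration 2: a=7, n=5
After iteration 3: a=6, n=5
After iteration 4: a=5, n=5
After iteration 5: a=4, n=5
After iteration 6: a=3, n=5
a <= 3 now holds, so the loop exits after 6 iterations.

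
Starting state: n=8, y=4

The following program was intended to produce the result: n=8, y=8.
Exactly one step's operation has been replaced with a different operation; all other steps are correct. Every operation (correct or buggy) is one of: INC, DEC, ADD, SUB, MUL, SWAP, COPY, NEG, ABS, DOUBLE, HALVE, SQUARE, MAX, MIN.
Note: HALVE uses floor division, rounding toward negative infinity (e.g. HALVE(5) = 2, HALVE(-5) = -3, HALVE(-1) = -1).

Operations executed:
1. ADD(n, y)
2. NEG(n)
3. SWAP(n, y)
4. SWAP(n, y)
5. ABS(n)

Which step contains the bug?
Step 1

Trace with buggy code:
Initial: n=8, y=4
After step 1: n=12, y=4
After step 2: n=-12, y=4
After step 3: n=4, y=-12
After step 4: n=-12, y=4
After step 5: n=12, y=4
Actual final n=12, y=4 ≠ expected n=8, y=8.
Step 1 is the only position where a single-operation replacement can produce the expected result.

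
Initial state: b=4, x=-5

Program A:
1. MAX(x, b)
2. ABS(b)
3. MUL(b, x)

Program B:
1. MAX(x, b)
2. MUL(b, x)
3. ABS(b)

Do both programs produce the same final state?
Yes

Program A final state: b=16, x=4
Program B final state: b=16, x=4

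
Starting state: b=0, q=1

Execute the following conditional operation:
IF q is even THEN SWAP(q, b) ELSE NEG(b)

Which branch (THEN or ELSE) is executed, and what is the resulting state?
Branch: ELSE, Final state: b=0, q=1

Evaluating condition: q is even
Condition is False, so ELSE branch executes
After NEG(b): b=0, q=1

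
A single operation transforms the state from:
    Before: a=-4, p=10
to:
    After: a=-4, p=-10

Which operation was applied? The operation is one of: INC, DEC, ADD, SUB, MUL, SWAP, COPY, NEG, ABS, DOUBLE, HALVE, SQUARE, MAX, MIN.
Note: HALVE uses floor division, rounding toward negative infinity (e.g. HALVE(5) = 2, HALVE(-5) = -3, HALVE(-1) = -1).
NEG(p)

Analyzing the change:
Before: a=-4, p=10
After: a=-4, p=-10
Variable p changed from 10 to -10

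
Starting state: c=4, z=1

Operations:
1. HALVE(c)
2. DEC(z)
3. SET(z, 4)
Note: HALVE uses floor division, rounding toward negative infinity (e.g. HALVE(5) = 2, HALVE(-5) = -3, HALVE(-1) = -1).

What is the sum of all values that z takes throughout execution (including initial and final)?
6

Values of z at each step:
Initial: z = 1
After step 1: z = 1
After step 2: z = 0
After step 3: z = 4
Sum = 1 + 1 + 0 + 4 = 6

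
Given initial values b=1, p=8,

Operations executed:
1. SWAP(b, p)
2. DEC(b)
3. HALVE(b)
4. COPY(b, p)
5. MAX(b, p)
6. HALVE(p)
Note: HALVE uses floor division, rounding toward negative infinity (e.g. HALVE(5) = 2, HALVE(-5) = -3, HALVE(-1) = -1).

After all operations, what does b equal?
b = 1

Tracing execution:
Step 1: SWAP(b, p) → b = 8
Step 2: DEC(b) → b = 7
Step 3: HALVE(b) → b = 3
Step 4: COPY(b, p) → b = 1
Step 5: MAX(b, p) → b = 1
Step 6: HALVE(p) → b = 1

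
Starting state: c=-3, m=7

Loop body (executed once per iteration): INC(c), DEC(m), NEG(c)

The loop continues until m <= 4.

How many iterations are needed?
3

Tracing iterations:
Initial: c=-3, m=7
After iteration 1: c=2, m=6
After iteration 2: c=-3, m=5
After iteration 3: c=2, m=4
m <= 4 now holds, so the loop exits after 3 iterations.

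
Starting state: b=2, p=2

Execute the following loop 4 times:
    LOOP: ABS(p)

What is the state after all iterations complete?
b=2, p=2

Iteration trace:
Start: b=2, p=2
After iteration 1: b=2, p=2
After iteration 2: b=2, p=2
After iteration 3: b=2, p=2
After iteration 4: b=2, p=2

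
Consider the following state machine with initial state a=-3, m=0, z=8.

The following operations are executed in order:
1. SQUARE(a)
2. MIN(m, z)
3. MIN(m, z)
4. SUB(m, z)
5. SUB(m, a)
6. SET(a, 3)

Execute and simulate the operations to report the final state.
{a: 3, m: -17, z: 8}

Step-by-step execution:
Initial: a=-3, m=0, z=8
After step 1 (SQUARE(a)): a=9, m=0, z=8
After step 2 (MIN(m, z)): a=9, m=0, z=8
After step 3 (MIN(m, z)): a=9, m=0, z=8
After step 4 (SUB(m, z)): a=9, m=-8, z=8
After step 5 (SUB(m, a)): a=9, m=-17, z=8
After step 6 (SET(a, 3)): a=3, m=-17, z=8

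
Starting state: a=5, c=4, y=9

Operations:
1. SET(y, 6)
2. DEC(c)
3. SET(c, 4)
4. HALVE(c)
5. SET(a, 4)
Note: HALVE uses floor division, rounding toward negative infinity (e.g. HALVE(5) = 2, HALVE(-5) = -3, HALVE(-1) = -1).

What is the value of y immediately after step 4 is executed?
y = 6

Tracing y through execution:
Initial: y = 9
After step 1 (SET(y, 6)): y = 6
After step 2 (DEC(c)): y = 6
After step 3 (SET(c, 4)): y = 6
After step 4 (HALVE(c)): y = 6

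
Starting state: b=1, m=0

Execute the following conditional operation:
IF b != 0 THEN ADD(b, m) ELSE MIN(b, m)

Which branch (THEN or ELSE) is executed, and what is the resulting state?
Branch: THEN, Final state: b=1, m=0

Evaluating condition: b != 0
b = 1
Condition is True, so THEN branch executes
After ADD(b, m): b=1, m=0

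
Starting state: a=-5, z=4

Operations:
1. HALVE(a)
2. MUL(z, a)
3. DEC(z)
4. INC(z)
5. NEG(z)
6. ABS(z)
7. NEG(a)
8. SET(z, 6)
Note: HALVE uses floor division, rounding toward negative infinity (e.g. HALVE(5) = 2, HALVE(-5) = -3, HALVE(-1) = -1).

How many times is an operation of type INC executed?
1

Counting INC operations:
Step 4: INC(z) ← INC
Total: 1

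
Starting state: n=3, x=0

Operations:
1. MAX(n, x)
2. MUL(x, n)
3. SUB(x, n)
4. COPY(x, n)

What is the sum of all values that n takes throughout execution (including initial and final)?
15

Values of n at each step:
Initial: n = 3
After step 1: n = 3
After step 2: n = 3
After step 3: n = 3
After step 4: n = 3
Sum = 3 + 3 + 3 + 3 + 3 = 15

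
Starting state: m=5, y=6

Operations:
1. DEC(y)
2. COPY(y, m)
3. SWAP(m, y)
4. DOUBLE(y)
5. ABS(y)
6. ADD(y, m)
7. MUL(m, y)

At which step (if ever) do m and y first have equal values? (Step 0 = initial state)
Step 1

m and y first become equal after step 1.

Comparing values at each step:
Initial: m=5, y=6
After step 1: m=5, y=5 ← equal!
After step 2: m=5, y=5 ← equal!
After step 3: m=5, y=5 ← equal!
After step 4: m=5, y=10
After step 5: m=5, y=10
After step 6: m=5, y=15
After step 7: m=75, y=15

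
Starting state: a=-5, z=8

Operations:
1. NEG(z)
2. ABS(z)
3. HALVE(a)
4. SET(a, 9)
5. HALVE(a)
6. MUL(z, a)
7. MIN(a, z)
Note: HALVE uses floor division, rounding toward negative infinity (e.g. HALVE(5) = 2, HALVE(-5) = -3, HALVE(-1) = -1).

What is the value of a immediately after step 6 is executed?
a = 4

Tracing a through execution:
Initial: a = -5
After step 1 (NEG(z)): a = -5
After step 2 (ABS(z)): a = -5
After step 3 (HALVE(a)): a = -3
After step 4 (SET(a, 9)): a = 9
After step 5 (HALVE(a)): a = 4
After step 6 (MUL(z, a)): a = 4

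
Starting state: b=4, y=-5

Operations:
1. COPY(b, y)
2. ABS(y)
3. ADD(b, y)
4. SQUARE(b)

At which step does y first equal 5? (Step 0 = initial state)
Step 2

Tracing y:
Initial: y = -5
After step 1: y = -5
After step 2: y = 5 ← first occurrence
After step 3: y = 5
After step 4: y = 5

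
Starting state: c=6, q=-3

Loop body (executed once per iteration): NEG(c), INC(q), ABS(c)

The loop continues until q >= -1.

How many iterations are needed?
2

Tracing iterations:
Initial: c=6, q=-3
After iteration 1: c=6, q=-2
After iteration 2: c=6, q=-1
q >= -1 now holds, so the loop exits after 2 iterations.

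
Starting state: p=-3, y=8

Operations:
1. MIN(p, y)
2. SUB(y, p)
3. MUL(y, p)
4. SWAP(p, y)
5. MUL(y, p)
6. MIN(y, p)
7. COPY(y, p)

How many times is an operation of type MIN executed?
2

Counting MIN operations:
Step 1: MIN(p, y) ← MIN
Step 6: MIN(y, p) ← MIN
Total: 2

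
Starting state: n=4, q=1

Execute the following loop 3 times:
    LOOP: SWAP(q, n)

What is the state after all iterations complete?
n=1, q=4

Iteration trace:
Start: n=4, q=1
After iteration 1: n=1, q=4
After iteration 2: n=4, q=1
After iteration 3: n=1, q=4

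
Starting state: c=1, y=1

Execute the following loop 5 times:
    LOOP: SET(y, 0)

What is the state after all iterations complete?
c=1, y=0

Iteration trace:
Start: c=1, y=1
After iteration 1: c=1, y=0
After iteration 2: c=1, y=0
After iteration 3: c=1, y=0
After iteration 4: c=1, y=0
After iteration 5: c=1, y=0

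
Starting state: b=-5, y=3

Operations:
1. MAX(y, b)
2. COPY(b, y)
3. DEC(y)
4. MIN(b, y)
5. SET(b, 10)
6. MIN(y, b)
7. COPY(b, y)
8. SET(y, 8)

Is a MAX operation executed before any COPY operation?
Yes

First MAX: step 1
First COPY: step 2
Since 1 < 2, MAX comes first.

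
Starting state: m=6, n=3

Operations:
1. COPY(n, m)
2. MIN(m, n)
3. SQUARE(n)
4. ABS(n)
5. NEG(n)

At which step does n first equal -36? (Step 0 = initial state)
Step 5

Tracing n:
Initial: n = 3
After step 1: n = 6
After step 2: n = 6
After step 3: n = 36
After step 4: n = 36
After step 5: n = -36 ← first occurrence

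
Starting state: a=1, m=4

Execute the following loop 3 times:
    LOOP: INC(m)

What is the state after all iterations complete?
a=1, m=7

Iteration trace:
Start: a=1, m=4
After iteration 1: a=1, m=5
After iteration 2: a=1, m=6
After iteration 3: a=1, m=7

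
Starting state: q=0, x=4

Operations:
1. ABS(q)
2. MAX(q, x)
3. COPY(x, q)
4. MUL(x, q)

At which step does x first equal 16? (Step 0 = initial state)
Step 4

Tracing x:
Initial: x = 4
After step 1: x = 4
After step 2: x = 4
After step 3: x = 4
After step 4: x = 16 ← first occurrence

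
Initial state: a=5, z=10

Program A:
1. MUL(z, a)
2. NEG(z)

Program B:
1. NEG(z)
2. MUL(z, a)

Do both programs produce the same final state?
Yes

Program A final state: a=5, z=-50
Program B final state: a=5, z=-50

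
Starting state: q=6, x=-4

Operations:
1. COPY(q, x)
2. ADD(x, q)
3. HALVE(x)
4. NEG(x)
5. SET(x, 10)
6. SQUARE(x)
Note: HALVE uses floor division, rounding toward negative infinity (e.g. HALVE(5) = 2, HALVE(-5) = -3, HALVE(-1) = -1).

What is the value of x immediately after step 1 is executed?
x = -4

Tracing x through execution:
Initial: x = -4
After step 1 (COPY(q, x)): x = -4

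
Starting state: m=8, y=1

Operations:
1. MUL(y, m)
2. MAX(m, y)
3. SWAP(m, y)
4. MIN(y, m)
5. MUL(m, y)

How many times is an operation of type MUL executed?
2

Counting MUL operations:
Step 1: MUL(y, m) ← MUL
Step 5: MUL(m, y) ← MUL
Total: 2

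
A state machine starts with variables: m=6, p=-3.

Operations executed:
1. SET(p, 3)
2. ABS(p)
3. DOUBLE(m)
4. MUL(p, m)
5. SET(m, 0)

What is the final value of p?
p = 36

Tracing execution:
Step 1: SET(p, 3) → p = 3
Step 2: ABS(p) → p = 3
Step 3: DOUBLE(m) → p = 3
Step 4: MUL(p, m) → p = 36
Step 5: SET(m, 0) → p = 36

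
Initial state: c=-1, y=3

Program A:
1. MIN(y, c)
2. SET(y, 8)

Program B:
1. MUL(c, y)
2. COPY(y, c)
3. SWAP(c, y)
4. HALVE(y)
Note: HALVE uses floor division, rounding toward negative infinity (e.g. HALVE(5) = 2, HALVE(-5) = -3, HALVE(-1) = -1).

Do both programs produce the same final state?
No

Program A final state: c=-1, y=8
Program B final state: c=-3, y=-2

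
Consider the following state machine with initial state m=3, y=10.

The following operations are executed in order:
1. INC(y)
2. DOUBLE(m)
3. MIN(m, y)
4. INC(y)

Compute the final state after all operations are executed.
{m: 6, y: 12}

Step-by-step execution:
Initial: m=3, y=10
After step 1 (INC(y)): m=3, y=11
After step 2 (DOUBLE(m)): m=6, y=11
After step 3 (MIN(m, y)): m=6, y=11
After step 4 (INC(y)): m=6, y=12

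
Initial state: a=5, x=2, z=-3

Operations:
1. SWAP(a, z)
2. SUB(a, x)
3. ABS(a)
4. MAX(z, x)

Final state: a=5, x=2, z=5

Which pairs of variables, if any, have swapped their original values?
None

Comparing initial and final values:
x: 2 → 2
z: -3 → 5
a: 5 → 5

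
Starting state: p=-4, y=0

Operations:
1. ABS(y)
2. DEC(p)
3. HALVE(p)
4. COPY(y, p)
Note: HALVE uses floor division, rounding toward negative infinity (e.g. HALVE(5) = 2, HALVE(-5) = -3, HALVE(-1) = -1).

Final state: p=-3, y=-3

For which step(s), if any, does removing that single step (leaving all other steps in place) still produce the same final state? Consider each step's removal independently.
Step(s) 1

Testing removal of each single step:
Without step 1: final = p=-3, y=-3 (same)
Without step 2: final = p=-2, y=-2 (different)
Without step 3: final = p=-5, y=-5 (different)
Without step 4: final = p=-3, y=0 (different)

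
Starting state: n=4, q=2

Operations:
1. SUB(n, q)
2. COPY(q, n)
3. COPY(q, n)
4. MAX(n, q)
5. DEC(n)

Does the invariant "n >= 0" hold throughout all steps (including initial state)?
Yes

The invariant holds at every step.

State at each step:
Initial: n=4, q=2
After step 1: n=2, q=2
After step 2: n=2, q=2
After step 3: n=2, q=2
After step 4: n=2, q=2
After step 5: n=1, q=2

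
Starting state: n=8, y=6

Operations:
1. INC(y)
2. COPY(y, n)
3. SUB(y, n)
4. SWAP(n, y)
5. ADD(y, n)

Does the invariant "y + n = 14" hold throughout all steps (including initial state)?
No, violated after step 1

The invariant is violated after step 1.

State at each step:
Initial: n=8, y=6
After step 1: n=8, y=7
After step 2: n=8, y=8
After step 3: n=8, y=0
After step 4: n=0, y=8
After step 5: n=0, y=8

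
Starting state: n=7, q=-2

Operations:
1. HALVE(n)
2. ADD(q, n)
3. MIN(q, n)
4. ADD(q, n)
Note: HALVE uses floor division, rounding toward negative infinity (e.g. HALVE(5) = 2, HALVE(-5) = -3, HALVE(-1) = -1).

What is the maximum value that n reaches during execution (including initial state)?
7

Values of n at each step:
Initial: n = 7 ← maximum
After step 1: n = 3
After step 2: n = 3
After step 3: n = 3
After step 4: n = 3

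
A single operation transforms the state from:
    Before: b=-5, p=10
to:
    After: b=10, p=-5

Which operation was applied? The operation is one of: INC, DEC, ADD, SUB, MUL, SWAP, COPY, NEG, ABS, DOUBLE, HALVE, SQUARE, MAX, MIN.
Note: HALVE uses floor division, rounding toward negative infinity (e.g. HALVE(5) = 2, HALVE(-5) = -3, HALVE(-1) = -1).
SWAP(b, p)

Analyzing the change:
Before: b=-5, p=10
After: b=10, p=-5
Variable b changed from -5 to 10
Variable p changed from 10 to -5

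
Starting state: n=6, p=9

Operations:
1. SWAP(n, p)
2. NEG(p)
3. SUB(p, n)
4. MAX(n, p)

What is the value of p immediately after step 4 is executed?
p = -15

Tracing p through execution:
Initial: p = 9
After step 1 (SWAP(n, p)): p = 6
After step 2 (NEG(p)): p = -6
After step 3 (SUB(p, n)): p = -15
After step 4 (MAX(n, p)): p = -15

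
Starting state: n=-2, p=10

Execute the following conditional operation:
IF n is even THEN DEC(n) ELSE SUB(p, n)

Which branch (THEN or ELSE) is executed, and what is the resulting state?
Branch: THEN, Final state: n=-3, p=10

Evaluating condition: n is even
Condition is True, so THEN branch executes
After DEC(n): n=-3, p=10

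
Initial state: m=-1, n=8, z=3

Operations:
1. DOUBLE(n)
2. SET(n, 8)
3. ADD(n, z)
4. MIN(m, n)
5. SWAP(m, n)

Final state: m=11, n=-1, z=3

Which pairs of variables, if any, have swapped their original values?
None

Comparing initial and final values:
n: 8 → -1
m: -1 → 11
z: 3 → 3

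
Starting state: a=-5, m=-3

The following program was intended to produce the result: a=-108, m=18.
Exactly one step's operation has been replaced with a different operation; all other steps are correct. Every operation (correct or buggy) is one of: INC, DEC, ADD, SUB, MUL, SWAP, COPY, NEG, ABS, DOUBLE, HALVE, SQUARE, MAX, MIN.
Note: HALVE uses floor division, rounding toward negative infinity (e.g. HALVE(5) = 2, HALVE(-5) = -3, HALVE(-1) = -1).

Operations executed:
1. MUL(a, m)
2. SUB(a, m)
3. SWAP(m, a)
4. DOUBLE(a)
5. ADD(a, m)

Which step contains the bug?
Step 5

Trace with buggy code:
Initial: a=-5, m=-3
After step 1: a=15, m=-3
After step 2: a=18, m=-3
After step 3: a=-3, m=18
After step 4: a=-6, m=18
After step 5: a=12, m=18
Actual final a=12, m=18 ≠ expected a=-108, m=18.
Step 5 is the only position where a single-operation replacement can produce the expected result.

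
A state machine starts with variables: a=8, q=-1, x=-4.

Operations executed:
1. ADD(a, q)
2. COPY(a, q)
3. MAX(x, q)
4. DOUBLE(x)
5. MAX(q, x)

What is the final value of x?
x = -2

Tracing execution:
Step 1: ADD(a, q) → x = -4
Step 2: COPY(a, q) → x = -4
Step 3: MAX(x, q) → x = -1
Step 4: DOUBLE(x) → x = -2
Step 5: MAX(q, x) → x = -2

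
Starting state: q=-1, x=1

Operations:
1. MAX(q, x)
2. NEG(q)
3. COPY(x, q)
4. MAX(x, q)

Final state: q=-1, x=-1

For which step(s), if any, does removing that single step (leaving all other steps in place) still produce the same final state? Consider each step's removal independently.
Step(s) 4

Testing removal of each single step:
Without step 1: final = q=1, x=1 (different)
Without step 2: final = q=1, x=1 (different)
Without step 3: final = q=-1, x=1 (different)
Without step 4: final = q=-1, x=-1 (same)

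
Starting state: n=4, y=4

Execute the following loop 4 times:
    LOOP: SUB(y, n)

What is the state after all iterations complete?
n=4, y=-12

Iteration trace:
Start: n=4, y=4
After iteration 1: n=4, y=0
After iteration 2: n=4, y=-4
After iteration 3: n=4, y=-8
After iteration 4: n=4, y=-12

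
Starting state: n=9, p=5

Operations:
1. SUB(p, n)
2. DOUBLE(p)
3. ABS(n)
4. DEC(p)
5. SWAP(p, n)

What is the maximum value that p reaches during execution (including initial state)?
9

Values of p at each step:
Initial: p = 5
After step 1: p = -4
After step 2: p = -8
After step 3: p = -8
After step 4: p = -9
After step 5: p = 9 ← maximum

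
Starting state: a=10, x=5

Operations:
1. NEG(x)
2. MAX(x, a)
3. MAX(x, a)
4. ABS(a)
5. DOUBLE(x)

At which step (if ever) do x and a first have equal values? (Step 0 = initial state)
Step 2

x and a first become equal after step 2.

Comparing values at each step:
Initial: x=5, a=10
After step 1: x=-5, a=10
After step 2: x=10, a=10 ← equal!
After step 3: x=10, a=10 ← equal!
After step 4: x=10, a=10 ← equal!
After step 5: x=20, a=10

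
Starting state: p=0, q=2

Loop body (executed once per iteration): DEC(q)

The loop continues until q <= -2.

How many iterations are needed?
4

Tracing iterations:
Initial: p=0, q=2
After iteration 1: p=0, q=1
After iteration 2: p=0, q=0
After iteration 3: p=0, q=-1
After iteration 4: p=0, q=-2
q <= -2 now holds, so the loop exits after 4 iterations.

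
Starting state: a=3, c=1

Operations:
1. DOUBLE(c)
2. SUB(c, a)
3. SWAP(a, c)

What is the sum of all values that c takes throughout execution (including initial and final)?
5

Values of c at each step:
Initial: c = 1
After step 1: c = 2
After step 2: c = -1
After step 3: c = 3
Sum = 1 + 2 + -1 + 3 = 5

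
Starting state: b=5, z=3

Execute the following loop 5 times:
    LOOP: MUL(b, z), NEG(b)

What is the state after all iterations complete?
b=-1215, z=3

Iteration trace:
Start: b=5, z=3
After iteration 1: b=-15, z=3
After iteration 2: b=45, z=3
After iteration 3: b=-135, z=3
After iteration 4: b=405, z=3
After iteration 5: b=-1215, z=3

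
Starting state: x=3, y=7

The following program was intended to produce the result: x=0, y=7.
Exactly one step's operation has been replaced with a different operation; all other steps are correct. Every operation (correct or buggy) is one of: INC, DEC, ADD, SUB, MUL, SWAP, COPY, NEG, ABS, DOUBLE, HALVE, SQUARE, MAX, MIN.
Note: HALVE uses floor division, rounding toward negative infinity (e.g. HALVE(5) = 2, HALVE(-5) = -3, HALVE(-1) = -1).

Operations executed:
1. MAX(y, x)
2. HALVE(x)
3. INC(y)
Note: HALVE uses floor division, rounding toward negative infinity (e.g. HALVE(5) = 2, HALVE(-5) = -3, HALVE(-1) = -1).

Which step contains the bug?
Step 3

Trace with buggy code:
Initial: x=3, y=7
After step 1: x=3, y=7
After step 2: x=1, y=7
After step 3: x=1, y=8
Actual final x=1, y=8 ≠ expected x=0, y=7.
Step 3 is the only position where a single-operation replacement can produce the expected result.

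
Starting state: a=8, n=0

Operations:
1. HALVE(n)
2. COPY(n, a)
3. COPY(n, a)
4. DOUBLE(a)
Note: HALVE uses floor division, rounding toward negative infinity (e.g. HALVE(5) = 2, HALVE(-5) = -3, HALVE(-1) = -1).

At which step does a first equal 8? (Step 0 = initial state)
Step 0

Tracing a:
Initial: a = 8 ← first occurrence
After step 1: a = 8
After step 2: a = 8
After step 3: a = 8
After step 4: a = 16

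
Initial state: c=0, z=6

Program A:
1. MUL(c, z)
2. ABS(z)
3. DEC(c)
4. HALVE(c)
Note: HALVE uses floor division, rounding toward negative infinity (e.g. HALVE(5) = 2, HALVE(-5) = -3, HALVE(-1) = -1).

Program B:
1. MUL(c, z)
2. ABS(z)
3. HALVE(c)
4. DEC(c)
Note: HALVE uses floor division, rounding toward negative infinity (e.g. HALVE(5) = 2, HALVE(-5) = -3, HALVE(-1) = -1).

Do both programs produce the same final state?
Yes

Program A final state: c=-1, z=6
Program B final state: c=-1, z=6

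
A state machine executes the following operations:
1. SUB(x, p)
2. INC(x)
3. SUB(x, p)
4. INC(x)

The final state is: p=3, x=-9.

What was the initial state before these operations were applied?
p=3, x=-5

Working backwards:
Final state: p=3, x=-9
Before step 4 (INC(x)): p=3, x=-10
Before step 3 (SUB(x, p)): p=3, x=-7
Before step 2 (INC(x)): p=3, x=-8
Before step 1 (SUB(x, p)): p=3, x=-5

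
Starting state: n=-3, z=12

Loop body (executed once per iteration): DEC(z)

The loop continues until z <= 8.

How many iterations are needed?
4

Tracing iterations:
Initial: n=-3, z=12
After iteration 1: n=-3, z=11
After iteration 2: n=-3, z=10
After iteration 3: n=-3, z=9
After iteration 4: n=-3, z=8
z <= 8 now holds, so the loop exits after 4 iterations.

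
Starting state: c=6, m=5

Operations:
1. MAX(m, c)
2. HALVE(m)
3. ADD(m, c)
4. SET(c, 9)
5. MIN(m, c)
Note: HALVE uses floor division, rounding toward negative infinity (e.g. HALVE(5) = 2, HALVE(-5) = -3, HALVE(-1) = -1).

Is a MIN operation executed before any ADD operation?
No

First MIN: step 5
First ADD: step 3
Since 5 > 3, ADD comes first.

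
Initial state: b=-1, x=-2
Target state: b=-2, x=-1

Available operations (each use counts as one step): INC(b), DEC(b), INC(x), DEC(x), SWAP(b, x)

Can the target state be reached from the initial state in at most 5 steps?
Yes

Path (1 step): SWAP(b, x)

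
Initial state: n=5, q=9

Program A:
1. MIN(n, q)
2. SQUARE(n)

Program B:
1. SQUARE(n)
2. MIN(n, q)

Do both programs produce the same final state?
No

Program A final state: n=25, q=9
Program B final state: n=9, q=9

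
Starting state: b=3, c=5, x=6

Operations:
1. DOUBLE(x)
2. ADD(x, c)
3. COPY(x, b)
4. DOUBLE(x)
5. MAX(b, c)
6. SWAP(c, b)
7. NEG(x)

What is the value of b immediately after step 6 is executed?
b = 5

Tracing b through execution:
Initial: b = 3
After step 1 (DOUBLE(x)): b = 3
After step 2 (ADD(x, c)): b = 3
After step 3 (COPY(x, b)): b = 3
After step 4 (DOUBLE(x)): b = 3
After step 5 (MAX(b, c)): b = 5
After step 6 (SWAP(c, b)): b = 5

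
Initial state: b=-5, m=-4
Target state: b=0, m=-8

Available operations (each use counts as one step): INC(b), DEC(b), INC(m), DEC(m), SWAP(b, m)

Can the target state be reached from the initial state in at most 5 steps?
No

The target state cannot be reached within 5 steps.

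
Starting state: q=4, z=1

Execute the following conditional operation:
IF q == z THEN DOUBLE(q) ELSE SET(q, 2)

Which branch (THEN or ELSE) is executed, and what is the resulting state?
Branch: ELSE, Final state: q=2, z=1

Evaluating condition: q == z
q = 4, z = 1
Condition is False, so ELSE branch executes
After SET(q, 2): q=2, z=1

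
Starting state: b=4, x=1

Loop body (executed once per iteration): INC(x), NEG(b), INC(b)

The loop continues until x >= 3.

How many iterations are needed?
2

Tracing iterations:
Initial: b=4, x=1
After iteration 1: b=-3, x=2
After iteration 2: b=4, x=3
x >= 3 now holds, so the loop exits after 2 iterations.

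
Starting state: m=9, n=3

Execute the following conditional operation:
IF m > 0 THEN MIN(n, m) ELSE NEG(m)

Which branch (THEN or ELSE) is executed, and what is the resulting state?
Branch: THEN, Final state: m=9, n=3

Evaluating condition: m > 0
m = 9
Condition is True, so THEN branch executes
After MIN(n, m): m=9, n=3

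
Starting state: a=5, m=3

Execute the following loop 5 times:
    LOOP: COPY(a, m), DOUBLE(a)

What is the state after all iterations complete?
a=6, m=3

Iteration trace:
Start: a=5, m=3
After iteration 1: a=6, m=3
After iteration 2: a=6, m=3
After iteration 3: a=6, m=3
After iteration 4: a=6, m=3
After iteration 5: a=6, m=3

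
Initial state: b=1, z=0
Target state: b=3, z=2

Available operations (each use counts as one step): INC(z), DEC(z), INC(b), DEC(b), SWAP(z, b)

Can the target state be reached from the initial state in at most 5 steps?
Yes

Path (4 steps): INC(z) → INC(z) → INC(b) → INC(b)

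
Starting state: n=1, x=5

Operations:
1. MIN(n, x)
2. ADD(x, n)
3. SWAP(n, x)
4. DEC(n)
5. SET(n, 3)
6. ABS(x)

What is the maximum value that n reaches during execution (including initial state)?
6

Values of n at each step:
Initial: n = 1
After step 1: n = 1
After step 2: n = 1
After step 3: n = 6 ← maximum
After step 4: n = 5
After step 5: n = 3
After step 6: n = 3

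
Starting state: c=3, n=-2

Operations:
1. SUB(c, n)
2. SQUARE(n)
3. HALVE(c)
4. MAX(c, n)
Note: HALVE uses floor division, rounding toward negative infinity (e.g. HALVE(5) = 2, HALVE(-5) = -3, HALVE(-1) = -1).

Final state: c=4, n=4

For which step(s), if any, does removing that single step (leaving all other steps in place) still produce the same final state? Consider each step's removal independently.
Step(s) 1

Testing removal of each single step:
Without step 1: final = c=4, n=4 (same)
Without step 2: final = c=2, n=-2 (different)
Without step 3: final = c=5, n=4 (different)
Without step 4: final = c=2, n=4 (different)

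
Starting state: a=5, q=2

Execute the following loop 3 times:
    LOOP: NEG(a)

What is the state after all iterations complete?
a=-5, q=2

Iteration trace:
Start: a=5, q=2
After iteration 1: a=-5, q=2
After iteration 2: a=5, q=2
After iteration 3: a=-5, q=2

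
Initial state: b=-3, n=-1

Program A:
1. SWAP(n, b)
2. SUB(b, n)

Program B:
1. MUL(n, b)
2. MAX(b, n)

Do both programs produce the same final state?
No

Program A final state: b=2, n=-3
Program B final state: b=3, n=3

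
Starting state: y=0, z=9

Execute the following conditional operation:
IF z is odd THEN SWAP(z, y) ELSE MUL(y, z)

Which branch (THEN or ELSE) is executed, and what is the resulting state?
Branch: THEN, Final state: y=9, z=0

Evaluating condition: z is odd
Condition is True, so THEN branch executes
After SWAP(z, y): y=9, z=0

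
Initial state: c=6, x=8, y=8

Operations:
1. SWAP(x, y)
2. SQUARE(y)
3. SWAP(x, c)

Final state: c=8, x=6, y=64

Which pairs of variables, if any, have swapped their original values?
(x, c)

Comparing initial and final values:
y: 8 → 64
x: 8 → 6
c: 6 → 8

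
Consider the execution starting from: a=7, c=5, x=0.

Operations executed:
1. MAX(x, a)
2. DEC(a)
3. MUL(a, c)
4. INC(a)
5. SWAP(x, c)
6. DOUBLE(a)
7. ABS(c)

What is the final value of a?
a = 62

Tracing execution:
Step 1: MAX(x, a) → a = 7
Step 2: DEC(a) → a = 6
Step 3: MUL(a, c) → a = 30
Step 4: INC(a) → a = 31
Step 5: SWAP(x, c) → a = 31
Step 6: DOUBLE(a) → a = 62
Step 7: ABS(c) → a = 62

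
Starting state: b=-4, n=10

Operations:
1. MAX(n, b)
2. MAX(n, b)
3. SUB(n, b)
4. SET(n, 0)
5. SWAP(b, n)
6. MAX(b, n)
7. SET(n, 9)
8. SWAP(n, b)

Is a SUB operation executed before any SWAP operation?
Yes

First SUB: step 3
First SWAP: step 5
Since 3 < 5, SUB comes first.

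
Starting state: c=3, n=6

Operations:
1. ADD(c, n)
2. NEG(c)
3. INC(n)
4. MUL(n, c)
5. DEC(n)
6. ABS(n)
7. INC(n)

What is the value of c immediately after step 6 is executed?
c = -9

Tracing c through execution:
Initial: c = 3
After step 1 (ADD(c, n)): c = 9
After step 2 (NEG(c)): c = -9
After step 3 (INC(n)): c = -9
After step 4 (MUL(n, c)): c = -9
After step 5 (DEC(n)): c = -9
After step 6 (ABS(n)): c = -9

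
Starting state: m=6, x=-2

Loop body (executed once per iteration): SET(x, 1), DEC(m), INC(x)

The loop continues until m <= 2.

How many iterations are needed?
4

Tracing iterations:
Initial: m=6, x=-2
After iteration 1: m=5, x=2
After iteration 2: m=4, x=2
After iteration 3: m=3, x=2
After iteration 4: m=2, x=2
m <= 2 now holds, so the loop exits after 4 iterations.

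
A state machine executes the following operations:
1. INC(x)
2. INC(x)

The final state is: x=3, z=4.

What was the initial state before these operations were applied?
x=1, z=4

Working backwards:
Final state: x=3, z=4
Before step 2 (INC(x)): x=2, z=4
Before step 1 (INC(x)): x=1, z=4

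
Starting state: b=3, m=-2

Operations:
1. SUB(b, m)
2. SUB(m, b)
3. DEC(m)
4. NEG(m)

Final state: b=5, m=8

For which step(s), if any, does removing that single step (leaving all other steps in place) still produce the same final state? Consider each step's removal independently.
None - removing any single step changes the final result

Testing removal of each single step:
Without step 1: final = b=3, m=6 (different)
Without step 2: final = b=5, m=3 (different)
Without step 3: final = b=5, m=7 (different)
Without step 4: final = b=5, m=-8 (different)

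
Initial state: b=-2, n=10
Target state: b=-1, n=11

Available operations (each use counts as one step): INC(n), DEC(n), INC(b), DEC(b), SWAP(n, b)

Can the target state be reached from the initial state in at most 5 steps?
Yes

Path (2 steps): INC(n) → INC(b)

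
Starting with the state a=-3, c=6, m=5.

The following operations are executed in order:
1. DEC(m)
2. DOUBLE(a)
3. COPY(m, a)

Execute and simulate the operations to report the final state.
{a: -6, c: 6, m: -6}

Step-by-step execution:
Initial: a=-3, c=6, m=5
After step 1 (DEC(m)): a=-3, c=6, m=4
After step 2 (DOUBLE(a)): a=-6, c=6, m=4
After step 3 (COPY(m, a)): a=-6, c=6, m=-6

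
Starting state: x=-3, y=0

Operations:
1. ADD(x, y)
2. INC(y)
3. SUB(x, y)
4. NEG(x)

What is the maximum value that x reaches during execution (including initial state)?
4

Values of x at each step:
Initial: x = -3
After step 1: x = -3
After step 2: x = -3
After step 3: x = -4
After step 4: x = 4 ← maximum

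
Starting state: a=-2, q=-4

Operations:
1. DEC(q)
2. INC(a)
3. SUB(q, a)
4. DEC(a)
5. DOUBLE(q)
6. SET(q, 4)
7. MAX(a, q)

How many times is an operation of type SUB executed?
1

Counting SUB operations:
Step 3: SUB(q, a) ← SUB
Total: 1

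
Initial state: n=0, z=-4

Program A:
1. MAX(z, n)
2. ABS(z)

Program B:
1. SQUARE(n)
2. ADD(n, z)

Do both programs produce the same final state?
No

Program A final state: n=0, z=0
Program B final state: n=-4, z=-4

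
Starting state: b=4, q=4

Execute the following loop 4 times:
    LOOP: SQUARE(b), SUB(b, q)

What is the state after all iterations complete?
b=384003212, q=4

Iteration trace:
Start: b=4, q=4
After iteration 1: b=12, q=4
After iteration 2: b=140, q=4
After iteration 3: b=19596, q=4
After iteration 4: b=384003212, q=4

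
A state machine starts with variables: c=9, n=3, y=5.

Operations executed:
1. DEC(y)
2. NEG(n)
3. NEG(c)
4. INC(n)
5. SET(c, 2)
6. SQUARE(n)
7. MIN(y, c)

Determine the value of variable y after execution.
y = 2

Tracing execution:
Step 1: DEC(y) → y = 4
Step 2: NEG(n) → y = 4
Step 3: NEG(c) → y = 4
Step 4: INC(n) → y = 4
Step 5: SET(c, 2) → y = 4
Step 6: SQUARE(n) → y = 4
Step 7: MIN(y, c) → y = 2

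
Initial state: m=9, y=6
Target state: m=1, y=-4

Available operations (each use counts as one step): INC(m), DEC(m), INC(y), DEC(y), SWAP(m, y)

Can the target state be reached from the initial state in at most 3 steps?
No

The target state cannot be reached within 3 steps.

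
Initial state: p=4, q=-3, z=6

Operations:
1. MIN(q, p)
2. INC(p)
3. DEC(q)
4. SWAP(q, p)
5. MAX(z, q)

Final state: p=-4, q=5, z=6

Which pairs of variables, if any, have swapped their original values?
None

Comparing initial and final values:
p: 4 → -4
z: 6 → 6
q: -3 → 5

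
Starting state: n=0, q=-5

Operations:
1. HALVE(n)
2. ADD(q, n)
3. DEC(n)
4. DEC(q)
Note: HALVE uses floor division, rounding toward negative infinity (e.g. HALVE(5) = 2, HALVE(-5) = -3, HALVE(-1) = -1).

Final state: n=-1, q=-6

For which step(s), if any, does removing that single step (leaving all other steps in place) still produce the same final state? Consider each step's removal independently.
Step(s) 1, 2

Testing removal of each single step:
Without step 1: final = n=-1, q=-6 (same)
Without step 2: final = n=-1, q=-6 (same)
Without step 3: final = n=0, q=-6 (different)
Without step 4: final = n=-1, q=-5 (different)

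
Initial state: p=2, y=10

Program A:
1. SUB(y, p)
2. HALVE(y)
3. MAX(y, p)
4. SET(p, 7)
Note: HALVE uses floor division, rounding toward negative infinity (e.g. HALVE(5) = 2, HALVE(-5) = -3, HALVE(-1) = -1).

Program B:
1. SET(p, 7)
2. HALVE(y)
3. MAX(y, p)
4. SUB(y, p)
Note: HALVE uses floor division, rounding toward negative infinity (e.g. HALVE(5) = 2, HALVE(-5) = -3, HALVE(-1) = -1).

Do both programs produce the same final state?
No

Program A final state: p=7, y=4
Program B final state: p=7, y=0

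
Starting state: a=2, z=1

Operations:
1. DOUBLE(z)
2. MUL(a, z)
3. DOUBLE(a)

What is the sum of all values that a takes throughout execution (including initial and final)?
16

Values of a at each step:
Initial: a = 2
After step 1: a = 2
After step 2: a = 4
After step 3: a = 8
Sum = 2 + 2 + 4 + 8 = 16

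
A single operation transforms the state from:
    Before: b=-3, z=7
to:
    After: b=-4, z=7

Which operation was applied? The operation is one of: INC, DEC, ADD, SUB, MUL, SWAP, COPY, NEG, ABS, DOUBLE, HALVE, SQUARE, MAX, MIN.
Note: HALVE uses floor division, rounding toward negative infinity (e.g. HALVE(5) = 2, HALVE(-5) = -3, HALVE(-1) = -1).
DEC(b)

Analyzing the change:
Before: b=-3, z=7
After: b=-4, z=7
Variable b changed from -3 to -4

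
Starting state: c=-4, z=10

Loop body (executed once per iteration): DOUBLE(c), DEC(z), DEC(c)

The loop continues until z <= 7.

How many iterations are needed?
3

Tracing iterations:
Initial: c=-4, z=10
After iteration 1: c=-9, z=9
After iteration 2: c=-19, z=8
After iteration 3: c=-39, z=7
z <= 7 now holds, so the loop exits after 3 iterations.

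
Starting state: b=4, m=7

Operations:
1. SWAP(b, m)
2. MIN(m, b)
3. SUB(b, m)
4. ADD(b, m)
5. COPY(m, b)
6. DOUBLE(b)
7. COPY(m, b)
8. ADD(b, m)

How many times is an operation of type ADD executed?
2

Counting ADD operations:
Step 4: ADD(b, m) ← ADD
Step 8: ADD(b, m) ← ADD
Total: 2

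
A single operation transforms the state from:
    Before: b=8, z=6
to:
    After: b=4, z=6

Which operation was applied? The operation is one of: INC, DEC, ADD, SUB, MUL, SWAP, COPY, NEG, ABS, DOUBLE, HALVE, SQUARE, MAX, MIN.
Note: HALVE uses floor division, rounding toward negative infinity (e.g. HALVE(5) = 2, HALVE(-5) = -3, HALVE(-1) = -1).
HALVE(b)

Analyzing the change:
Before: b=8, z=6
After: b=4, z=6
Variable b changed from 8 to 4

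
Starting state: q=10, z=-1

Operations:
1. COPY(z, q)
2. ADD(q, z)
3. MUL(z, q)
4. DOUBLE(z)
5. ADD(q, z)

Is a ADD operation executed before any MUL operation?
Yes

First ADD: step 2
First MUL: step 3
Since 2 < 3, ADD comes first.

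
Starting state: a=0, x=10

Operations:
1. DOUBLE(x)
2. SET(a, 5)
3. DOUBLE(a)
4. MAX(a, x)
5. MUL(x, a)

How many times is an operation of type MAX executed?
1

Counting MAX operations:
Step 4: MAX(a, x) ← MAX
Total: 1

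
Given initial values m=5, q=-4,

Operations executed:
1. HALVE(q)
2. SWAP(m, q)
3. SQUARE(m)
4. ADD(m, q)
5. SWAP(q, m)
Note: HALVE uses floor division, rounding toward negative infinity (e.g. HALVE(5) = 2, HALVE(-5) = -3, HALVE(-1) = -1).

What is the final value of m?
m = 5

Tracing execution:
Step 1: HALVE(q) → m = 5
Step 2: SWAP(m, q) → m = -2
Step 3: SQUARE(m) → m = 4
Step 4: ADD(m, q) → m = 9
Step 5: SWAP(q, m) → m = 5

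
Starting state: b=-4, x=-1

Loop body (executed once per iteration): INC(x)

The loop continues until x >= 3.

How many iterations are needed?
4

Tracing iterations:
Initial: b=-4, x=-1
After iteration 1: b=-4, x=0
After iteration 2: b=-4, x=1
After iteration 3: b=-4, x=2
After iteration 4: b=-4, x=3
x >= 3 now holds, so the loop exits after 4 iterations.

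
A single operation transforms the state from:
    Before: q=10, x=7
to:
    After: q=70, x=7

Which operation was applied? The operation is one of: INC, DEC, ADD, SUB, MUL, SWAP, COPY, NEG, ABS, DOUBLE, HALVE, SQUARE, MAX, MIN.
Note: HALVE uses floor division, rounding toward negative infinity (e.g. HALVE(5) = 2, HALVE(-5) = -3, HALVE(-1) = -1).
MUL(q, x)

Analyzing the change:
Before: q=10, x=7
After: q=70, x=7
Variable q changed from 10 to 70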